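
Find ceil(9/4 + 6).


9


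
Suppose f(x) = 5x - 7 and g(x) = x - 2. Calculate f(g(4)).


g(4) = 2
f(2) = 3

3


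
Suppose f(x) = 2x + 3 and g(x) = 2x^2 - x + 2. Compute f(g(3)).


g(3) = 17
f(17) = 37

37


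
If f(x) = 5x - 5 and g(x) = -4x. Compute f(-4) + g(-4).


f(-4) = -25
g(-4) = 16
Sum = -9

-9


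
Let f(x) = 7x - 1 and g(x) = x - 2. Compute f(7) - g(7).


f(7) = 48
g(7) = 5
Difference = 43

43


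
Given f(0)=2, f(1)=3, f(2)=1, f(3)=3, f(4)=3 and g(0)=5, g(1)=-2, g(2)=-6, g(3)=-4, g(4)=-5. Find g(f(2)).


f(2) = 1
g(1) = -2

-2


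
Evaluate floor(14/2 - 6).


14/2 = 7
7 - 6 = 1
floor(1) = 1

1


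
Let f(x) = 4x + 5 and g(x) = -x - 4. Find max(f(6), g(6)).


29


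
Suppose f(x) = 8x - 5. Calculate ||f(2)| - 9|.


f(2) = 11
|11| = 11
|11 - 9| = 2

2


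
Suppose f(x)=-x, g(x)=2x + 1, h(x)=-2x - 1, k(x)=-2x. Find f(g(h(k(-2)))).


k(-2) = 4
h(4) = -9
g(-9) = -17
f(-17) = 17

17


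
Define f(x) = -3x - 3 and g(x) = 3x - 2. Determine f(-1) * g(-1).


f(-1) = 0
g(-1) = -5
Product = 0

0


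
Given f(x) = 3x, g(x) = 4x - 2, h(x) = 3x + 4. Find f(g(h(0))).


h(0) = 4
g(4) = 14
f(14) = 42

42


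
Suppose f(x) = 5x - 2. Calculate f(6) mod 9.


f(6) = 28
28 mod 9 = 1

1


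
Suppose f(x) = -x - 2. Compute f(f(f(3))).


-5


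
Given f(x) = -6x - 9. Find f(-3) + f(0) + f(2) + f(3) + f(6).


f(-3) = 9
f(0) = -9
f(2) = -21
f(3) = -27
f(6) = -45
Sum = -93

-93


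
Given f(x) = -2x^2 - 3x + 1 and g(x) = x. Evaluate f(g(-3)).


g(-3) = -3
f(-3) = (-2)*(-3)^2 - 3*(-3) + 1 = -8

-8


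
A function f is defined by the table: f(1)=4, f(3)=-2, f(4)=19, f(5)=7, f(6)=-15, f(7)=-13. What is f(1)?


Reading from the table at x = 1

4


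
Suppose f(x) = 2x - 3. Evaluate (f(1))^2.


f(1) = -1
(-1)^2 = 1

1


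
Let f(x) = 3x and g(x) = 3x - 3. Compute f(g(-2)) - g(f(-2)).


-6


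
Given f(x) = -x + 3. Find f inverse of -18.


Solve -x + 3 = -18
x = (-18 - 3) / (-1) = 21

21


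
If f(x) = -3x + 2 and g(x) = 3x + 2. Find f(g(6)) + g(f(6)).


f(g(6)) = -58
g(f(6)) = -46
Sum = -104

-104


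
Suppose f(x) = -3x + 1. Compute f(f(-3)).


f(-3) = 10
f(10) = -29

-29


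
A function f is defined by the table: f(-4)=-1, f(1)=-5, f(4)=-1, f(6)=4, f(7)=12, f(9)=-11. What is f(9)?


Reading from the table at x = 9

-11


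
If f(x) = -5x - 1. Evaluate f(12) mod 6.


f(12) = -61
-61 mod 6 = 5

5


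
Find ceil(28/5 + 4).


28/5 = 5.6
5.6 + 4 = 9.6
ceil(9.6) = 10

10


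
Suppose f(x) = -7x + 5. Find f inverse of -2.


Solve -7x + 5 = -2
x = (-2 - 5) / (-7) = 1

1


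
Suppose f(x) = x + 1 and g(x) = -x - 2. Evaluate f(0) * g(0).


-2


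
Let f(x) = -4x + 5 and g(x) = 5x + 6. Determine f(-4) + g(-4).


f(-4) = 21
g(-4) = -14
Sum = 7

7


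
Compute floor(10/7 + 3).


10/7 = 1.4286
1.4286 + 3 = 4.4286
floor(4.4286) = 4

4


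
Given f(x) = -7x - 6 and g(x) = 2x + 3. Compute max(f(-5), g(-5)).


f(-5) = 29
g(-5) = -7
max = 29

29


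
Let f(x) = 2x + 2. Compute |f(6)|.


f(6) = 14
|14| = 14

14


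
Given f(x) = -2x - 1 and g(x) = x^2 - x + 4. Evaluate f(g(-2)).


g(-2) = 10
f(10) = -21

-21


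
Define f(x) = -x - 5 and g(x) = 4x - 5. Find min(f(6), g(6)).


f(6) = -11
g(6) = 19
min = -11

-11


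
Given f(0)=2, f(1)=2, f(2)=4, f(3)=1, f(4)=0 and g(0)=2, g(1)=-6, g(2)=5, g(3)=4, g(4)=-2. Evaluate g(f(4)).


f(4) = 0
g(0) = 2

2


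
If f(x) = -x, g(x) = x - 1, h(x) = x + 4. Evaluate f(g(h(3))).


h(3) = 7
g(7) = 6
f(6) = -6

-6


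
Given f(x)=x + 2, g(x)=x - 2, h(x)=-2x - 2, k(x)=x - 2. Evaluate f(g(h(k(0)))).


k(0) = -2
h(-2) = 2
g(2) = 0
f(0) = 2

2


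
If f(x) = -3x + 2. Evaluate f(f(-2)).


-22


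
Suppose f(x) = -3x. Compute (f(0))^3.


0


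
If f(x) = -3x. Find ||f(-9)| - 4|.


23


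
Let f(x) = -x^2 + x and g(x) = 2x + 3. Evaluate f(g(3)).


g(3) = 9
f(9) = (-1)*(9)^2 + 1*(9) = -72

-72


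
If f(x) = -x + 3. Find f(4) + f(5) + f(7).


f(4) = -1
f(5) = -2
f(7) = -4
Sum = -7

-7


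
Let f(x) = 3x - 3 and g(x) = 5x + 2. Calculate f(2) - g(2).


f(2) = 3
g(2) = 12
Difference = -9

-9


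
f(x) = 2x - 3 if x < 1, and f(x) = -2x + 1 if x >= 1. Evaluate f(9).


9 satisfies x >= 1
f(9) = -17

-17


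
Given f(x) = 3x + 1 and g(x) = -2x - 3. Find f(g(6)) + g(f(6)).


f(g(6)) = -44
g(f(6)) = -41
Sum = -85

-85


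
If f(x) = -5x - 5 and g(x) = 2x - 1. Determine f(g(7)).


-70


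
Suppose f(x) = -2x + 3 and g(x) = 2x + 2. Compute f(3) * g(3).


f(3) = -3
g(3) = 8
Product = -24

-24


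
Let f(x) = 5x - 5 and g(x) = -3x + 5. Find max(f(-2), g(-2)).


f(-2) = -15
g(-2) = 11
max = 11

11


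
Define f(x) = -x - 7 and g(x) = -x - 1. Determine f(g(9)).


3


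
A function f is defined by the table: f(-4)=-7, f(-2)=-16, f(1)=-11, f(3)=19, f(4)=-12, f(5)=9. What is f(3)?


Reading from the table at x = 3

19


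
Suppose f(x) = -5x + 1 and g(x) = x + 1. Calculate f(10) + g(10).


f(10) = -49
g(10) = 11
Sum = -38

-38


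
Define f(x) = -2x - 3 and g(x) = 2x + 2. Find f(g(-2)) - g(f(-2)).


-3


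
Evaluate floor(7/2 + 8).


7/2 = 3.5
3.5 + 8 = 11.5
floor(11.5) = 11

11


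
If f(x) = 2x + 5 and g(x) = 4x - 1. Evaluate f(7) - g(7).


-8


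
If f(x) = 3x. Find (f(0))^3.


f(0) = 0
(0)^3 = 0

0


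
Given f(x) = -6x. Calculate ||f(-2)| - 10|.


f(-2) = 12
|12| = 12
|12 - 10| = 2

2


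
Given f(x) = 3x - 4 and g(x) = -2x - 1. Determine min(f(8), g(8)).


f(8) = 20
g(8) = -17
min = -17

-17


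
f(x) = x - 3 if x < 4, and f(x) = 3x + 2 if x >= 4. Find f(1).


-2


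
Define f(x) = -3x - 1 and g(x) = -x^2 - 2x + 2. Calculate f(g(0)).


g(0) = 2
f(2) = -7

-7


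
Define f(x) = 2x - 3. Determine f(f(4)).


f(4) = 5
f(5) = 7

7


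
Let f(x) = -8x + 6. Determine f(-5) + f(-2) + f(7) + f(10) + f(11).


f(-5) = 46
f(-2) = 22
f(7) = -50
f(10) = -74
f(11) = -82
Sum = -138

-138


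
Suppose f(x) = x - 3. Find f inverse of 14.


17


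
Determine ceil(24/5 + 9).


14


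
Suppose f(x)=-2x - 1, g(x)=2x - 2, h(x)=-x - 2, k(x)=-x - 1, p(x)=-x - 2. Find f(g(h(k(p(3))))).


27


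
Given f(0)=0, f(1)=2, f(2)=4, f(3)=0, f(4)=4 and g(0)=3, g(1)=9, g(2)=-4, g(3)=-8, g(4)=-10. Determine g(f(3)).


f(3) = 0
g(0) = 3

3


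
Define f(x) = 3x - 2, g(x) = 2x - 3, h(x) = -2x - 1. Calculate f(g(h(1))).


-29


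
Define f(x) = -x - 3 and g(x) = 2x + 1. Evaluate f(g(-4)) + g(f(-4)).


f(g(-4)) = 4
g(f(-4)) = 3
Sum = 7

7


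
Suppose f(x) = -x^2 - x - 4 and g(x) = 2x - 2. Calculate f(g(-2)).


g(-2) = -6
f(-6) = (-1)*(-6)^2 - 1*(-6) - 4 = -34

-34


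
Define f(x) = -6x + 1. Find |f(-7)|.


43


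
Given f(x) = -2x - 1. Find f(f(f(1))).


f(1) = -3
f(-3) = 5
f(5) = -11

-11


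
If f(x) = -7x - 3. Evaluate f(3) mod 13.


f(3) = -24
-24 mod 13 = 2

2


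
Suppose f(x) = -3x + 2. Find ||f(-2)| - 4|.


4


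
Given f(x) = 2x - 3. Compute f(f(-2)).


f(-2) = -7
f(-7) = -17

-17


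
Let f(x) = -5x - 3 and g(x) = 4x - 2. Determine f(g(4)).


g(4) = 14
f(14) = -73

-73


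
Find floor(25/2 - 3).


25/2 = 12.5
12.5 - 3 = 9.5
floor(9.5) = 9

9


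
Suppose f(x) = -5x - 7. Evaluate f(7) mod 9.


f(7) = -42
-42 mod 9 = 3

3


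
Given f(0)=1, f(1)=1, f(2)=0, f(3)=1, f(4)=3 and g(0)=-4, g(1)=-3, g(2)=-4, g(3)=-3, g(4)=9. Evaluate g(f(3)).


-3


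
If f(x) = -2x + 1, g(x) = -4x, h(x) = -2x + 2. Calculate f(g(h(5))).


h(5) = -8
g(-8) = 32
f(32) = -63

-63


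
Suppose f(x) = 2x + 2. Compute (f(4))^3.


f(4) = 10
(10)^3 = 1000

1000


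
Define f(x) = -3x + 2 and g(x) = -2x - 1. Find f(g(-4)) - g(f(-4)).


f(g(-4)) = -19
g(f(-4)) = -29
Difference = 10

10


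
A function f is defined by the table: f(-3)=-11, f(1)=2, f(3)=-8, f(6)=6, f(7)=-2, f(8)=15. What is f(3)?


Reading from the table at x = 3

-8


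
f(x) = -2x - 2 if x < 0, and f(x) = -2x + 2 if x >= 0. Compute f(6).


6 satisfies x >= 0
f(6) = -10

-10


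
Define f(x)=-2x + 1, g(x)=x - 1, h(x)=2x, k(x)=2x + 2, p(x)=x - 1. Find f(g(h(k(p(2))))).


p(2) = 1
k(1) = 4
h(4) = 8
g(8) = 7
f(7) = -13

-13


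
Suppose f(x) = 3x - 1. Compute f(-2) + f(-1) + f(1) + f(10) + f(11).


f(-2) = -7
f(-1) = -4
f(1) = 2
f(10) = 29
f(11) = 32
Sum = 52

52


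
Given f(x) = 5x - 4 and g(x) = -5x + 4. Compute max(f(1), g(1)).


f(1) = 1
g(1) = -1
max = 1

1


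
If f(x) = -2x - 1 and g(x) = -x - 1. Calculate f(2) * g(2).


f(2) = -5
g(2) = -3
Product = 15

15


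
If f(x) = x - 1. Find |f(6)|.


f(6) = 5
|5| = 5

5


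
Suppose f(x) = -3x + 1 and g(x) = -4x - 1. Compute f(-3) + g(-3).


f(-3) = 10
g(-3) = 11
Sum = 21

21


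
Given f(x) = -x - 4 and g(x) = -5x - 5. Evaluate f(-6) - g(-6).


-23


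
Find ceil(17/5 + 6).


17/5 = 3.4
3.4 + 6 = 9.4
ceil(9.4) = 10

10


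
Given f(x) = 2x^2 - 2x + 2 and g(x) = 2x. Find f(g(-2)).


g(-2) = -4
f(-4) = 2*(-4)^2 - 2*(-4) + 2 = 42

42


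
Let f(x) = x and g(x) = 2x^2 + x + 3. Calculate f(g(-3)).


g(-3) = 18
f(18) = 18

18


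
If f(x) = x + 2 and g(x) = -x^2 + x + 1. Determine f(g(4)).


-9


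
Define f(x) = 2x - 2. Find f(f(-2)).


-14


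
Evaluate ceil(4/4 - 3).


-2


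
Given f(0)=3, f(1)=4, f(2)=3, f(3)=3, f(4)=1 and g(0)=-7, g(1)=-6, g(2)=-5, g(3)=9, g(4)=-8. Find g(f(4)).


f(4) = 1
g(1) = -6

-6


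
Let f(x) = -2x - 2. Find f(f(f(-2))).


f(-2) = 2
f(2) = -6
f(-6) = 10

10


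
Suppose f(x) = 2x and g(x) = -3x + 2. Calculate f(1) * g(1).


f(1) = 2
g(1) = -1
Product = -2

-2


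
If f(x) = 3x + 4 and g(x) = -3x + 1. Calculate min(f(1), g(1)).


f(1) = 7
g(1) = -2
min = -2

-2


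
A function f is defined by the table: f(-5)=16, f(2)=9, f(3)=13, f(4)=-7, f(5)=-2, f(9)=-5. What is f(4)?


Reading from the table at x = 4

-7


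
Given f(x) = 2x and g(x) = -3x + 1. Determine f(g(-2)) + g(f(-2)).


f(g(-2)) = 14
g(f(-2)) = 13
Sum = 27

27


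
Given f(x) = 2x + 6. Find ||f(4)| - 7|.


7


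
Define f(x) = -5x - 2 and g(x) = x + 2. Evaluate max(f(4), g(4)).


f(4) = -22
g(4) = 6
max = 6

6


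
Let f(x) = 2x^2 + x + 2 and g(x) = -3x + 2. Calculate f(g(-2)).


g(-2) = 8
f(8) = 2*(8)^2 + 1*(8) + 2 = 138

138


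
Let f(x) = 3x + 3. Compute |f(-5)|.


f(-5) = -12
|-12| = 12

12


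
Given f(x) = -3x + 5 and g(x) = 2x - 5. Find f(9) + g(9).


f(9) = -22
g(9) = 13
Sum = -9

-9


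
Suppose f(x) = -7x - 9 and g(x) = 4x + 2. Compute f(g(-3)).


g(-3) = -10
f(-10) = 61

61


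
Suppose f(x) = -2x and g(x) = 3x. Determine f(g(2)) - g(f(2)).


f(g(2)) = -12
g(f(2)) = -12
Difference = 0

0


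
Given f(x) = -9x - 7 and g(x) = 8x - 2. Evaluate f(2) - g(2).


f(2) = -25
g(2) = 14
Difference = -39

-39


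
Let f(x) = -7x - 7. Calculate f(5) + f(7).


f(5) = -42
f(7) = -56
Sum = -98

-98


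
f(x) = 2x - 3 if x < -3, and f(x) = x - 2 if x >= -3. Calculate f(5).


5 satisfies x >= -3
f(5) = 3

3


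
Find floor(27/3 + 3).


27/3 = 9
9 + 3 = 12
floor(12) = 12

12


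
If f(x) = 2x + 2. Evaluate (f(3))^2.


f(3) = 8
(8)^2 = 64

64


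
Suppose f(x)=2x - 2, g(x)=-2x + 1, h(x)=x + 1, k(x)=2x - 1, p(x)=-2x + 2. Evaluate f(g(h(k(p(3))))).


p(3) = -4
k(-4) = -9
h(-9) = -8
g(-8) = 17
f(17) = 32

32


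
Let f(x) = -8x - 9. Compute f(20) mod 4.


f(20) = -169
-169 mod 4 = 3

3


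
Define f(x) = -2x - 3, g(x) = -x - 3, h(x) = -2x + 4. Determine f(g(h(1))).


7


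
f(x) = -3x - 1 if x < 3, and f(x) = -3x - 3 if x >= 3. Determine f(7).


7 satisfies x >= 3
f(7) = -24

-24


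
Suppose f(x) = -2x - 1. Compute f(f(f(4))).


f(4) = -9
f(-9) = 17
f(17) = -35

-35


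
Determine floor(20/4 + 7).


20/4 = 5
5 + 7 = 12
floor(12) = 12

12


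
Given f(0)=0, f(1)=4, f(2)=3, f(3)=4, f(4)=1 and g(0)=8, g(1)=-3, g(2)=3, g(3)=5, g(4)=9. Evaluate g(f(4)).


f(4) = 1
g(1) = -3

-3


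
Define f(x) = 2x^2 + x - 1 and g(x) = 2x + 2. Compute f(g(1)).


g(1) = 4
f(4) = 2*(4)^2 + 1*(4) - 1 = 35

35


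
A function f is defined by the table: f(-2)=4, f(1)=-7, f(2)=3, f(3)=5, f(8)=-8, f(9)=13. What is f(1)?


Reading from the table at x = 1

-7


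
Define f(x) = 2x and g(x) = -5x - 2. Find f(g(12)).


g(12) = -62
f(-62) = -124

-124


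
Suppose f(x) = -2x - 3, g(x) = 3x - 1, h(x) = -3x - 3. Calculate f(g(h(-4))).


h(-4) = 9
g(9) = 26
f(26) = -55

-55


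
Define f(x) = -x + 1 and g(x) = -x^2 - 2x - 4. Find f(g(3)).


g(3) = -19
f(-19) = 20

20


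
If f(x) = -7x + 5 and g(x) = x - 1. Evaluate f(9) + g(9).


f(9) = -58
g(9) = 8
Sum = -50

-50


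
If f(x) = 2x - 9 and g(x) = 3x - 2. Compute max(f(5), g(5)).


13


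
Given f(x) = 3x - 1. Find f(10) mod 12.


5


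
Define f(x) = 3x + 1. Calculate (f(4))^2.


f(4) = 13
(13)^2 = 169

169


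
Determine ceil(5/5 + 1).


5/5 = 1
1 + 1 = 2
ceil(2) = 2

2


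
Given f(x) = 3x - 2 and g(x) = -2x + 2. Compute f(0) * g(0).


f(0) = -2
g(0) = 2
Product = -4

-4


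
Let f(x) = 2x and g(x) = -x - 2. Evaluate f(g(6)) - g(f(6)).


-2


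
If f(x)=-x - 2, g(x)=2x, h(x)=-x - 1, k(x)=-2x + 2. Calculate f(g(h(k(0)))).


k(0) = 2
h(2) = -3
g(-3) = -6
f(-6) = 4

4


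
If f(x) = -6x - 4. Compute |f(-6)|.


f(-6) = 32
|32| = 32

32


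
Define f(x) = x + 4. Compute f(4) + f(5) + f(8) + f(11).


f(4) = 8
f(5) = 9
f(8) = 12
f(11) = 15
Sum = 44

44


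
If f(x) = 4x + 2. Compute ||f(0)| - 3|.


f(0) = 2
|2| = 2
|2 - 3| = 1

1


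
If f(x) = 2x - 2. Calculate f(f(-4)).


f(-4) = -10
f(-10) = -22

-22


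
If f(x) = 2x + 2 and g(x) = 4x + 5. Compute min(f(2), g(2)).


f(2) = 6
g(2) = 13
min = 6

6


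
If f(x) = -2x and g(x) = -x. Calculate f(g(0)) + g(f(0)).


f(g(0)) = 0
g(f(0)) = 0
Sum = 0

0


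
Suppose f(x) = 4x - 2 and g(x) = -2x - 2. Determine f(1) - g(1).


f(1) = 2
g(1) = -4
Difference = 6

6


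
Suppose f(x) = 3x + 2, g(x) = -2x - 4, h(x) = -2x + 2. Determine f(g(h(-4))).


h(-4) = 10
g(10) = -24
f(-24) = -70

-70


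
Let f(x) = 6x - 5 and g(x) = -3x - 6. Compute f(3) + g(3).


-2


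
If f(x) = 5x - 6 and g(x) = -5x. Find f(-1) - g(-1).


f(-1) = -11
g(-1) = 5
Difference = -16

-16


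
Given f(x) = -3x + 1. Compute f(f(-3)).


f(-3) = 10
f(10) = -29

-29


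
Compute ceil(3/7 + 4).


5


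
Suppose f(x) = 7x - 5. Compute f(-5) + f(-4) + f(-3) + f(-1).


f(-5) = -40
f(-4) = -33
f(-3) = -26
f(-1) = -12
Sum = -111

-111


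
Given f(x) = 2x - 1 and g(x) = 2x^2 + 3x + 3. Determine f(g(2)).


g(2) = 17
f(17) = 33

33


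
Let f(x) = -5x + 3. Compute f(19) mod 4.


f(19) = -92
-92 mod 4 = 0

0


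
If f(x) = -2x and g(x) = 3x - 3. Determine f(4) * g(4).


-72


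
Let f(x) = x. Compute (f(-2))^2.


f(-2) = -2
(-2)^2 = 4

4


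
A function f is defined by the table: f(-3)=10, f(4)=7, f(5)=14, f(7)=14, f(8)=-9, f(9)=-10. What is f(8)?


-9


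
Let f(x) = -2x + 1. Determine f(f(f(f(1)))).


f(1) = -1
f(-1) = 3
f(3) = -5
f(-5) = 11

11


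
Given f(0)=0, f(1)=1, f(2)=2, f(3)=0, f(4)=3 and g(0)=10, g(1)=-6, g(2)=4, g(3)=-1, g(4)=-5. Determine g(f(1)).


f(1) = 1
g(1) = -6

-6


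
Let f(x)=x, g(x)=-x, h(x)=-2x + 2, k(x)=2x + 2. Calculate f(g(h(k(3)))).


k(3) = 8
h(8) = -14
g(-14) = 14
f(14) = 14

14


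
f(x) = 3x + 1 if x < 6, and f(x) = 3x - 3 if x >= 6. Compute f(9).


9 satisfies x >= 6
f(9) = 24

24


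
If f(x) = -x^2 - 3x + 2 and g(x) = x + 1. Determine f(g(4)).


g(4) = 5
f(5) = (-1)*(5)^2 - 3*(5) + 2 = -38

-38


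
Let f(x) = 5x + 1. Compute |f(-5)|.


f(-5) = -24
|-24| = 24

24


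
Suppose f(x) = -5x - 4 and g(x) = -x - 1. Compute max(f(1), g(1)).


f(1) = -9
g(1) = -2
max = -2

-2


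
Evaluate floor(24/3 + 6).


14


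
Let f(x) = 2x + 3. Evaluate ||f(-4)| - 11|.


f(-4) = -5
|-5| = 5
|5 - 11| = 6

6


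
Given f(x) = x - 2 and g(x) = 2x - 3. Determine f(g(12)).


g(12) = 21
f(21) = 19

19


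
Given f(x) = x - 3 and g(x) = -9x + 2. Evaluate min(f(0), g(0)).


f(0) = -3
g(0) = 2
min = -3

-3


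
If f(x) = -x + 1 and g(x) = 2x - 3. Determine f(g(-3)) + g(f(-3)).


f(g(-3)) = 10
g(f(-3)) = 5
Sum = 15

15


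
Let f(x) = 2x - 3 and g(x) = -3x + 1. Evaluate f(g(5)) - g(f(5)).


f(g(5)) = -31
g(f(5)) = -20
Difference = -11

-11


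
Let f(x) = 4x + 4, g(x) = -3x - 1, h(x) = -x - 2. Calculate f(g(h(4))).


h(4) = -6
g(-6) = 17
f(17) = 72

72


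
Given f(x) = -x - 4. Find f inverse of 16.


Solve -x - 4 = 16
x = (16 + 4) / (-1) = -20

-20


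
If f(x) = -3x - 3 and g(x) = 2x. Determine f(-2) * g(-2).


f(-2) = 3
g(-2) = -4
Product = -12

-12


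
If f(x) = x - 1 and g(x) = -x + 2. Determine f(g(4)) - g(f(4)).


f(g(4)) = -3
g(f(4)) = -1
Difference = -2

-2


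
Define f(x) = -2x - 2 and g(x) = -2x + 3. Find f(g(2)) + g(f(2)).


f(g(2)) = 0
g(f(2)) = 15
Sum = 15

15


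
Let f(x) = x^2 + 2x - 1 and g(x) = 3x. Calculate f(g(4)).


g(4) = 12
f(12) = 1*(12)^2 + 2*(12) - 1 = 167

167


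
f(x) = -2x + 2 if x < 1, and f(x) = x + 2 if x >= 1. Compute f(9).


9 satisfies x >= 1
f(9) = 11

11


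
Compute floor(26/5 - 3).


26/5 = 5.2
5.2 - 3 = 2.2
floor(2.2) = 2

2


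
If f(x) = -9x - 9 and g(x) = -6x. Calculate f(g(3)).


g(3) = -18
f(-18) = 153

153


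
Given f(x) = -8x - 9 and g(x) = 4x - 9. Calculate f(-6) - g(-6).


f(-6) = 39
g(-6) = -33
Difference = 72

72


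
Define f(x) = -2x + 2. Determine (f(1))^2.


f(1) = 0
(0)^2 = 0

0


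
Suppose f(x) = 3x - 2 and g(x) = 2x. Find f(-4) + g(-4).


f(-4) = -14
g(-4) = -8
Sum = -22

-22


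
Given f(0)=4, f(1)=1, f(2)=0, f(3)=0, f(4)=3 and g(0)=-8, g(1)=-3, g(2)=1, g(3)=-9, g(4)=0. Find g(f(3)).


-8


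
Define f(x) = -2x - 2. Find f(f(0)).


2


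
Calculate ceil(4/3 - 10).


4/3 = 1.3333
1.3333 - 10 = -8.6667
ceil(-8.6667) = -8

-8


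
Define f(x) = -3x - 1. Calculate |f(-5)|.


14


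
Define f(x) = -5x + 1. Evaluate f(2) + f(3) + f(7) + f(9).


f(2) = -9
f(3) = -14
f(7) = -34
f(9) = -44
Sum = -101

-101


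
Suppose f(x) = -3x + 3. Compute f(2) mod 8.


f(2) = -3
-3 mod 8 = 5

5


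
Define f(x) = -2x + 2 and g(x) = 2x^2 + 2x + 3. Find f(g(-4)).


g(-4) = 27
f(27) = -52

-52


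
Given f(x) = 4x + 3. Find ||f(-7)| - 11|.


14


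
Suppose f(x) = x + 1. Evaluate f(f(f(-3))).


0


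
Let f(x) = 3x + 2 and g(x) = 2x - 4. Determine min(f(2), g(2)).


0


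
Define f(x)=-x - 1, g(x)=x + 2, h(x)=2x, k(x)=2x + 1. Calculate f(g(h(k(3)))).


k(3) = 7
h(7) = 14
g(14) = 16
f(16) = -17

-17


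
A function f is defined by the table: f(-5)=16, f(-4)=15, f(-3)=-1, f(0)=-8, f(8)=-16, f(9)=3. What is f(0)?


Reading from the table at x = 0

-8


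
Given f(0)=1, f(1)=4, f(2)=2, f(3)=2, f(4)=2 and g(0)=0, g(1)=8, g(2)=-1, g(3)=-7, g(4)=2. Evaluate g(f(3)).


f(3) = 2
g(2) = -1

-1


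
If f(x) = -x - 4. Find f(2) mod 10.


f(2) = -6
-6 mod 10 = 4

4


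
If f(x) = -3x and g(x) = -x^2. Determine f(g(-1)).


g(-1) = -1
f(-1) = 3

3


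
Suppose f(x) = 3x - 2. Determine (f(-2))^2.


f(-2) = -8
(-8)^2 = 64

64


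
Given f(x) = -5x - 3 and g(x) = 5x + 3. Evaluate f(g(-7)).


g(-7) = -32
f(-32) = 157

157


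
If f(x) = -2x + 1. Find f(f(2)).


f(2) = -3
f(-3) = 7

7


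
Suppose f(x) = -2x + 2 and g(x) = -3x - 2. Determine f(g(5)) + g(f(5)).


f(g(5)) = 36
g(f(5)) = 22
Sum = 58

58


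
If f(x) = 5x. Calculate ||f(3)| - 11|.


f(3) = 15
|15| = 15
|15 - 11| = 4

4


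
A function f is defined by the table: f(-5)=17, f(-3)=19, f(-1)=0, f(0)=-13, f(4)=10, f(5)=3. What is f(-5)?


17


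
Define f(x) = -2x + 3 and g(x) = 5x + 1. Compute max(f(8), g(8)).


f(8) = -13
g(8) = 41
max = 41

41


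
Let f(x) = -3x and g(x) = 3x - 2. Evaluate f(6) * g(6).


f(6) = -18
g(6) = 16
Product = -288

-288


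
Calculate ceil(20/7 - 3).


20/7 = 2.8571
2.8571 - 3 = -0.1429
ceil(-0.1429) = 0

0


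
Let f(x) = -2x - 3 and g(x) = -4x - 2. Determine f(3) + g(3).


f(3) = -9
g(3) = -14
Sum = -23

-23


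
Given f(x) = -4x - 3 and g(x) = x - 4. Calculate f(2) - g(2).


f(2) = -11
g(2) = -2
Difference = -9

-9


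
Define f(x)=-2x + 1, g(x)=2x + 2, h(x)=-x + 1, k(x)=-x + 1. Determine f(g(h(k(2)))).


k(2) = -1
h(-1) = 2
g(2) = 6
f(6) = -11

-11


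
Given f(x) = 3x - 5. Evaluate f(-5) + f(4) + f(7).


f(-5) = -20
f(4) = 7
f(7) = 16
Sum = 3

3


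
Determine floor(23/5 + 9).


23/5 = 4.6
4.6 + 9 = 13.6
floor(13.6) = 13

13


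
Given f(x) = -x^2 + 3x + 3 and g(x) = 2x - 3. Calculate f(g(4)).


g(4) = 5
f(5) = (-1)*(5)^2 + 3*(5) + 3 = -7

-7


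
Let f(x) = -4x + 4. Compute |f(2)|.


f(2) = -4
|-4| = 4

4


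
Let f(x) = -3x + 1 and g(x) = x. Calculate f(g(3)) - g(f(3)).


f(g(3)) = -8
g(f(3)) = -8
Difference = 0

0


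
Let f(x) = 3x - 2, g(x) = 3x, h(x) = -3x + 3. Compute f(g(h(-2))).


79


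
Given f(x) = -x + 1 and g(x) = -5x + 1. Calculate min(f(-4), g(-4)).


f(-4) = 5
g(-4) = 21
min = 5

5


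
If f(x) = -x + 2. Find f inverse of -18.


Solve -x + 2 = -18
x = (-18 - 2) / (-1) = 20

20


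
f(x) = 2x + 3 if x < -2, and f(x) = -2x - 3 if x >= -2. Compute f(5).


5 satisfies x >= -2
f(5) = -13

-13


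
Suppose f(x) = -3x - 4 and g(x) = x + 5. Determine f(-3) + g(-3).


f(-3) = 5
g(-3) = 2
Sum = 7

7


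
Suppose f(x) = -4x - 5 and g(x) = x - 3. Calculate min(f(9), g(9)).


f(9) = -41
g(9) = 6
min = -41

-41


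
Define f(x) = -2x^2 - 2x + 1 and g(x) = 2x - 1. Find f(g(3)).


g(3) = 5
f(5) = (-2)*(5)^2 - 2*(5) + 1 = -59

-59


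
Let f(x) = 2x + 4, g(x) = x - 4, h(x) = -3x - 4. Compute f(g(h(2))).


-24


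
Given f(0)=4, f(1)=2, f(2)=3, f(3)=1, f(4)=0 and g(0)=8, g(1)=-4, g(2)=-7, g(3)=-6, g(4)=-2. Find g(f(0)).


-2


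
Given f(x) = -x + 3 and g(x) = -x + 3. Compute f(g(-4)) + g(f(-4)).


f(g(-4)) = -4
g(f(-4)) = -4
Sum = -8

-8


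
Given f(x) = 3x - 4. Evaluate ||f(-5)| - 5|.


f(-5) = -19
|-19| = 19
|19 - 5| = 14

14


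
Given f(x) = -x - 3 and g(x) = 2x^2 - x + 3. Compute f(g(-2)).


g(-2) = 13
f(13) = -16

-16


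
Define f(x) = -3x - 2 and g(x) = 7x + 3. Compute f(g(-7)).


g(-7) = -46
f(-46) = 136

136


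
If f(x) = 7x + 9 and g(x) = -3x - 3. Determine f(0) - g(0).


f(0) = 9
g(0) = -3
Difference = 12

12


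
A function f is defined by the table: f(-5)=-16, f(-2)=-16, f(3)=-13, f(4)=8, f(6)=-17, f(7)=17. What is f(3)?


Reading from the table at x = 3

-13


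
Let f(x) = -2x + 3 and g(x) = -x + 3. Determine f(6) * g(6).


f(6) = -9
g(6) = -3
Product = 27

27


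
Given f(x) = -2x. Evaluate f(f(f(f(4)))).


f(4) = -8
f(-8) = 16
f(16) = -32
f(-32) = 64

64


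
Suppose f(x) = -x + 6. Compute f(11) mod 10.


f(11) = -5
-5 mod 10 = 5

5


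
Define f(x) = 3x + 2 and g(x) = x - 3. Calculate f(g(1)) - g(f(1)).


f(g(1)) = -4
g(f(1)) = 2
Difference = -6

-6


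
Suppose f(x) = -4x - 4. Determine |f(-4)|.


f(-4) = 12
|12| = 12

12


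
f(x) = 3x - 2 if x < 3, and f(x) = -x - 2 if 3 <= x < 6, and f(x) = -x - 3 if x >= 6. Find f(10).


10 satisfies x >= 6
f(10) = -13

-13


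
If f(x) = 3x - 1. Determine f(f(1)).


f(1) = 2
f(2) = 5

5


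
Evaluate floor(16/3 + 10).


16/3 = 5.3333
5.3333 + 10 = 15.3333
floor(15.3333) = 15

15


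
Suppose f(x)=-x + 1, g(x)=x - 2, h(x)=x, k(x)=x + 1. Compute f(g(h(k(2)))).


0


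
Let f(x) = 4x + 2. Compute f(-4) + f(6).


f(-4) = -14
f(6) = 26
Sum = 12

12


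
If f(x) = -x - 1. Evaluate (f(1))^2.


f(1) = -2
(-2)^2 = 4

4


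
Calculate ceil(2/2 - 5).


2/2 = 1
1 - 5 = -4
ceil(-4) = -4

-4


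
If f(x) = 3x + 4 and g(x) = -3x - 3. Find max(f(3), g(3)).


f(3) = 13
g(3) = -12
max = 13

13


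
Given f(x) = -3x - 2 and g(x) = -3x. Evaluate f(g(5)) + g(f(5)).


94


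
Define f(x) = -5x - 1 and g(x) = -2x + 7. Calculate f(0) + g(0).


6


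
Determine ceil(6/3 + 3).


5


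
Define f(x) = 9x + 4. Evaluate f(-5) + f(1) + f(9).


f(-5) = -41
f(1) = 13
f(9) = 85
Sum = 57

57


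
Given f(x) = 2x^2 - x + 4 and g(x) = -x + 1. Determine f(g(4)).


g(4) = -3
f(-3) = 2*(-3)^2 - 1*(-3) + 4 = 25

25


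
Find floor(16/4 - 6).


16/4 = 4
4 - 6 = -2
floor(-2) = -2

-2


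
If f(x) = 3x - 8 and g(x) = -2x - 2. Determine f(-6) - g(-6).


f(-6) = -26
g(-6) = 10
Difference = -36

-36


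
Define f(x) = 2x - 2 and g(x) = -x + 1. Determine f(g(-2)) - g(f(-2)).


f(g(-2)) = 4
g(f(-2)) = 7
Difference = -3

-3


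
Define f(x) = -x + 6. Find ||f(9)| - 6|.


f(9) = -3
|-3| = 3
|3 - 6| = 3

3


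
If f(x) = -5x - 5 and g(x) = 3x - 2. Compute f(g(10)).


g(10) = 28
f(28) = -145

-145


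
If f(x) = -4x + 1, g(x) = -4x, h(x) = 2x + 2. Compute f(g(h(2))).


h(2) = 6
g(6) = -24
f(-24) = 97

97


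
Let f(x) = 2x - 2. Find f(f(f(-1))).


f(-1) = -4
f(-4) = -10
f(-10) = -22

-22


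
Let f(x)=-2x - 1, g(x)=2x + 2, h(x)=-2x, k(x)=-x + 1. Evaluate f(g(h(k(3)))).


-21


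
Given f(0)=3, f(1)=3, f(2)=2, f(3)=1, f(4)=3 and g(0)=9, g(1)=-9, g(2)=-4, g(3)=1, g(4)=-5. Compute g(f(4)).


f(4) = 3
g(3) = 1

1


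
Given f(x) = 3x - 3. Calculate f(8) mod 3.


f(8) = 21
21 mod 3 = 0

0


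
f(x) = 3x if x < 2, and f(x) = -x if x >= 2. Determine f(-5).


-5 satisfies x < 2
f(-5) = -15

-15


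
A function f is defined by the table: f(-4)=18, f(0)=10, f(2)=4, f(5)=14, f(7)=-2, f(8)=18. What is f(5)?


Reading from the table at x = 5

14


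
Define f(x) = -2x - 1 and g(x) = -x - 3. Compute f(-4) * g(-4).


f(-4) = 7
g(-4) = 1
Product = 7

7


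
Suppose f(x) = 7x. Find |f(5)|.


f(5) = 35
|35| = 35

35


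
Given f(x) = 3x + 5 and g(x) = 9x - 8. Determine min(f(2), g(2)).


f(2) = 11
g(2) = 10
min = 10

10


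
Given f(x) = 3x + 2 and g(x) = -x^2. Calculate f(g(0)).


g(0) = 0
f(0) = 2

2


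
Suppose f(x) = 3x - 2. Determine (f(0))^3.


f(0) = -2
(-2)^3 = -8

-8


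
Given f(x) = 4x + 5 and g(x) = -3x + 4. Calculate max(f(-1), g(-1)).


f(-1) = 1
g(-1) = 7
max = 7

7


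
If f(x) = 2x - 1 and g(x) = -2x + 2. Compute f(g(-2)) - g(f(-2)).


f(g(-2)) = 11
g(f(-2)) = 12
Difference = -1

-1


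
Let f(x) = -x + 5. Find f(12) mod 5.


3


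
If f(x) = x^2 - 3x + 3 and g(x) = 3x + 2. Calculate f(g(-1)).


g(-1) = -1
f(-1) = 1*(-1)^2 - 3*(-1) + 3 = 7

7


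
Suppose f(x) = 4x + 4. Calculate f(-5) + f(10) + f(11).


f(-5) = -16
f(10) = 44
f(11) = 48
Sum = 76

76


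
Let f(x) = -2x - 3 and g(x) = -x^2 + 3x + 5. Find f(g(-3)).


g(-3) = -13
f(-13) = 23

23


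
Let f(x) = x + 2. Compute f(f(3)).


7


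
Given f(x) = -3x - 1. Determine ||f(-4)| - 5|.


f(-4) = 11
|11| = 11
|11 - 5| = 6

6


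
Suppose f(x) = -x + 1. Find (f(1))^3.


f(1) = 0
(0)^3 = 0

0


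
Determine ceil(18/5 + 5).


18/5 = 3.6
3.6 + 5 = 8.6
ceil(8.6) = 9

9


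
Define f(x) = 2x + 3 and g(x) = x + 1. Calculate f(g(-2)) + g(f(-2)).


1


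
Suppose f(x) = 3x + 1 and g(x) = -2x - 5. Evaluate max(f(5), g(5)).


f(5) = 16
g(5) = -15
max = 16

16


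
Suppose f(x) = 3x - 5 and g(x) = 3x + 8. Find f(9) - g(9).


f(9) = 22
g(9) = 35
Difference = -13

-13


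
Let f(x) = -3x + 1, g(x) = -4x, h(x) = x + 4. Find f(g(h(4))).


97


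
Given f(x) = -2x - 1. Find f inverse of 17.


Solve -2x - 1 = 17
x = (17 + 1) / (-2) = -9

-9


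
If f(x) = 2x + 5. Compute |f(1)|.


7


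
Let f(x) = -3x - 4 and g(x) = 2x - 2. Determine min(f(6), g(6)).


f(6) = -22
g(6) = 10
min = -22

-22


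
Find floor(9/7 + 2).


9/7 = 1.2857
1.2857 + 2 = 3.2857
floor(3.2857) = 3

3


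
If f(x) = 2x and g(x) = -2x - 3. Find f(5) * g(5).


f(5) = 10
g(5) = -13
Product = -130

-130


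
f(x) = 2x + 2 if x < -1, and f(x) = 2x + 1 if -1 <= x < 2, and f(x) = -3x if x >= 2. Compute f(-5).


-8


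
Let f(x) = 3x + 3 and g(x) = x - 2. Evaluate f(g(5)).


g(5) = 3
f(3) = 12

12


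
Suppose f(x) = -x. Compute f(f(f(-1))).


f(-1) = 1
f(1) = -1
f(-1) = 1

1


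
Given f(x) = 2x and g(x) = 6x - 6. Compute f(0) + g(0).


f(0) = 0
g(0) = -6
Sum = -6

-6


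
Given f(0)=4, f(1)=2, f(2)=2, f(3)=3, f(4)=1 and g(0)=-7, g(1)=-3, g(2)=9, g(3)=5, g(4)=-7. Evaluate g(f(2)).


9


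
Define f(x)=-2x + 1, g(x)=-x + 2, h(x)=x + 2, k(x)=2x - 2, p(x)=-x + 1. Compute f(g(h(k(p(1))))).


p(1) = 0
k(0) = -2
h(-2) = 0
g(0) = 2
f(2) = -3

-3


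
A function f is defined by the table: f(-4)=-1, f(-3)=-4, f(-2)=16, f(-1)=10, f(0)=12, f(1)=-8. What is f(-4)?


-1


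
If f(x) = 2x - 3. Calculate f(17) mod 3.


f(17) = 31
31 mod 3 = 1

1


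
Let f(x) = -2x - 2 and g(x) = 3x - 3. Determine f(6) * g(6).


f(6) = -14
g(6) = 15
Product = -210

-210


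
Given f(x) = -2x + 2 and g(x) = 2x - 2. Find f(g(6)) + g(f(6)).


f(g(6)) = -18
g(f(6)) = -22
Sum = -40

-40


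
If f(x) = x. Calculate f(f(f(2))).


2


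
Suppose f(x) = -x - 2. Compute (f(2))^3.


-64


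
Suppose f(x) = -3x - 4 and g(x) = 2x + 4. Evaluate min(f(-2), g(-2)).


f(-2) = 2
g(-2) = 0
min = 0

0


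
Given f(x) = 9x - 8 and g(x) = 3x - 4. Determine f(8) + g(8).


f(8) = 64
g(8) = 20
Sum = 84

84


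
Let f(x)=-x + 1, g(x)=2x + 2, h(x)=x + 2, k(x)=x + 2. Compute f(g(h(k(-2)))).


k(-2) = 0
h(0) = 2
g(2) = 6
f(6) = -5

-5


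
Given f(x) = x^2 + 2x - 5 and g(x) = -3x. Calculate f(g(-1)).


g(-1) = 3
f(3) = 1*(3)^2 + 2*(3) - 5 = 10

10


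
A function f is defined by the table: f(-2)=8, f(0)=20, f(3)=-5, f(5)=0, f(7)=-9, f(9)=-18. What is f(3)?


Reading from the table at x = 3

-5


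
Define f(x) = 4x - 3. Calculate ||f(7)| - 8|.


17


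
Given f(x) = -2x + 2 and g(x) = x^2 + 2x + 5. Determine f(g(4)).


g(4) = 29
f(29) = -56

-56


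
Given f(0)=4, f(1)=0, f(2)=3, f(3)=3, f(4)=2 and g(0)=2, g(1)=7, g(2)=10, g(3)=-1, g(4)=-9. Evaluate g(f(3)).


-1


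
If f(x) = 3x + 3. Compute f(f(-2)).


f(-2) = -3
f(-3) = -6

-6


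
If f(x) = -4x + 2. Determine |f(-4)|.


f(-4) = 18
|18| = 18

18


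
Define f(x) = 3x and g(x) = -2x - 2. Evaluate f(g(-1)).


g(-1) = 0
f(0) = 0

0


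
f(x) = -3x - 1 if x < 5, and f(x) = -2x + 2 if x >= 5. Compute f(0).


0 satisfies x < 5
f(0) = -1

-1


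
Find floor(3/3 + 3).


3/3 = 1
1 + 3 = 4
floor(4) = 4

4


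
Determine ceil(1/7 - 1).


1/7 = 0.1429
0.1429 - 1 = -0.8571
ceil(-0.8571) = 0

0


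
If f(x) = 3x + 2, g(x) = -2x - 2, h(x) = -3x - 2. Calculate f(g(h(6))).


116


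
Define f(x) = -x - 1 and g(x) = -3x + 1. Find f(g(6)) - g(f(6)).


f(g(6)) = 16
g(f(6)) = 22
Difference = -6

-6


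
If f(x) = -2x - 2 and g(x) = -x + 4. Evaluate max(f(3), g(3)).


f(3) = -8
g(3) = 1
max = 1

1


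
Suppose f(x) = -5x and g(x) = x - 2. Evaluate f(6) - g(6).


f(6) = -30
g(6) = 4
Difference = -34

-34


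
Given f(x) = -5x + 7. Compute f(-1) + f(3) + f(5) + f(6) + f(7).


f(-1) = 12
f(3) = -8
f(5) = -18
f(6) = -23
f(7) = -28
Sum = -65

-65


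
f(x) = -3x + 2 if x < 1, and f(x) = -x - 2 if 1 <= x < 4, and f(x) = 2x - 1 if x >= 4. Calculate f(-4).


14


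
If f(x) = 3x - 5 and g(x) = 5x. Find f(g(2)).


g(2) = 10
f(10) = 25

25


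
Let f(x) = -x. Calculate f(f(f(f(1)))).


1


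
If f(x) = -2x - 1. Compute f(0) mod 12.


f(0) = -1
-1 mod 12 = 11

11


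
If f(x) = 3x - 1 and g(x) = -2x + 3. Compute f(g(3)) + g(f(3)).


f(g(3)) = -10
g(f(3)) = -13
Sum = -23

-23


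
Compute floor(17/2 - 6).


17/2 = 8.5
8.5 - 6 = 2.5
floor(2.5) = 2

2


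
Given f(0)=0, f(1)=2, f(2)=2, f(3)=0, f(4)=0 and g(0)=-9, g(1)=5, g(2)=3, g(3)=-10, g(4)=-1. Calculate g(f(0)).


f(0) = 0
g(0) = -9

-9


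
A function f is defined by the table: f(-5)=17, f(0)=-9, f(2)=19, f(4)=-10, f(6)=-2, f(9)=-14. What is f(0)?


Reading from the table at x = 0

-9


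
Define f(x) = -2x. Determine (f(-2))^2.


f(-2) = 4
(4)^2 = 16

16


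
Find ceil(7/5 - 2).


7/5 = 1.4
1.4 - 2 = -0.6
ceil(-0.6) = 0

0


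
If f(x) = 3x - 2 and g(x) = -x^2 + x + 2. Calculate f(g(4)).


g(4) = -10
f(-10) = -32

-32


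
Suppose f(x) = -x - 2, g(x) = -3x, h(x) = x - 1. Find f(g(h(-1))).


h(-1) = -2
g(-2) = 6
f(6) = -8

-8


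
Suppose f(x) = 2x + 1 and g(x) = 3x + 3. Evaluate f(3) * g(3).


84


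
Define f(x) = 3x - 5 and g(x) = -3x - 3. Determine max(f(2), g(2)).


1


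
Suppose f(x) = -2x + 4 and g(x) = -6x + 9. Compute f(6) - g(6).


f(6) = -8
g(6) = -27
Difference = 19

19


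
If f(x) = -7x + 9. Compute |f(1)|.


f(1) = 2
|2| = 2

2


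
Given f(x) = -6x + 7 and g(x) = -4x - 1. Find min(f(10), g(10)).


f(10) = -53
g(10) = -41
min = -53

-53


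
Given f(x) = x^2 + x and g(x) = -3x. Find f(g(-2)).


g(-2) = 6
f(6) = 1*(6)^2 + 1*(6) = 42

42


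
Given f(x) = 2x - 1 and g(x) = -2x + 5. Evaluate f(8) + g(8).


f(8) = 15
g(8) = -11
Sum = 4

4


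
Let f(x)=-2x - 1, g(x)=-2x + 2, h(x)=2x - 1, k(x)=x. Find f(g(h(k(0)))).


k(0) = 0
h(0) = -1
g(-1) = 4
f(4) = -9

-9


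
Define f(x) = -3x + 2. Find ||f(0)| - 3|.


f(0) = 2
|2| = 2
|2 - 3| = 1

1


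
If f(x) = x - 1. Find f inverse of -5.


Solve x - 1 = -5
x = (-5 + 1) / 1 = -4

-4


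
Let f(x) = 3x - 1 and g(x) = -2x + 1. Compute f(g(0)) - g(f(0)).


f(g(0)) = 2
g(f(0)) = 3
Difference = -1

-1


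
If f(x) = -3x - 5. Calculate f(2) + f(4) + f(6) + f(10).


f(2) = -11
f(4) = -17
f(6) = -23
f(10) = -35
Sum = -86

-86


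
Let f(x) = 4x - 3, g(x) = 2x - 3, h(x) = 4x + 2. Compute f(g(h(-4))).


h(-4) = -14
g(-14) = -31
f(-31) = -127

-127


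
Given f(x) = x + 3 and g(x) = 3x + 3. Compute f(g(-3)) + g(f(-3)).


f(g(-3)) = -3
g(f(-3)) = 3
Sum = 0

0


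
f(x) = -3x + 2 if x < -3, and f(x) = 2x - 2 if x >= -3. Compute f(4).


4 satisfies x >= -3
f(4) = 6

6


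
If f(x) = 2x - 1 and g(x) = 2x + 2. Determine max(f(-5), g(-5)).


-8


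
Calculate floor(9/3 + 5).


8


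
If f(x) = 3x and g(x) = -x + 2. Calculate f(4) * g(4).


f(4) = 12
g(4) = -2
Product = -24

-24


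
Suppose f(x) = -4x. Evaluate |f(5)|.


f(5) = -20
|-20| = 20

20


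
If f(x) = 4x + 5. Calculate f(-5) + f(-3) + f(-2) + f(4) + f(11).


f(-5) = -15
f(-3) = -7
f(-2) = -3
f(4) = 21
f(11) = 49
Sum = 45

45


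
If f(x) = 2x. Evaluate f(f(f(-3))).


f(-3) = -6
f(-6) = -12
f(-12) = -24

-24


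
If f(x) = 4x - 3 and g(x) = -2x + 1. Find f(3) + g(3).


f(3) = 9
g(3) = -5
Sum = 4

4


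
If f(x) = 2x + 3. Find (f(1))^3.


f(1) = 5
(5)^3 = 125

125


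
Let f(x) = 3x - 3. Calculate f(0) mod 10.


f(0) = -3
-3 mod 10 = 7

7


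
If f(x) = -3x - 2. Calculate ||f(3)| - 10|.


f(3) = -11
|-11| = 11
|11 - 10| = 1

1


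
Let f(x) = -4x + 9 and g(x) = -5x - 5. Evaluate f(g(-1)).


g(-1) = 0
f(0) = 9

9


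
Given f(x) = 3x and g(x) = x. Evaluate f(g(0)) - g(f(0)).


f(g(0)) = 0
g(f(0)) = 0
Difference = 0

0


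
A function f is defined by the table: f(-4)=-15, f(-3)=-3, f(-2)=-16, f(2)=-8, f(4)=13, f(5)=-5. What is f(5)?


Reading from the table at x = 5

-5


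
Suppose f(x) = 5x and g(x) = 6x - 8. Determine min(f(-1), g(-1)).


f(-1) = -5
g(-1) = -14
min = -14

-14


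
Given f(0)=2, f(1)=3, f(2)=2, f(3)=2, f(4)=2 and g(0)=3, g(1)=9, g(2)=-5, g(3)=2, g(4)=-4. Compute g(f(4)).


f(4) = 2
g(2) = -5

-5


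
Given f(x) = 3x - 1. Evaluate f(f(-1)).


f(-1) = -4
f(-4) = -13

-13


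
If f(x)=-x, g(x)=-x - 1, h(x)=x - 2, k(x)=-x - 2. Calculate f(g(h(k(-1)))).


k(-1) = -1
h(-1) = -3
g(-3) = 2
f(2) = -2

-2


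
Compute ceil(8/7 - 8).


8/7 = 1.1429
1.1429 - 8 = -6.8571
ceil(-6.8571) = -6

-6


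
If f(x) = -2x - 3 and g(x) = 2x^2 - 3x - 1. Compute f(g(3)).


g(3) = 8
f(8) = -19

-19


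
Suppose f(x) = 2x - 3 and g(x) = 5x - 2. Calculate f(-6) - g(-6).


17


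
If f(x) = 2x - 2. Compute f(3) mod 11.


f(3) = 4
4 mod 11 = 4

4


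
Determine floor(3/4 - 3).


3/4 = 0.75
0.75 - 3 = -2.25
floor(-2.25) = -3

-3


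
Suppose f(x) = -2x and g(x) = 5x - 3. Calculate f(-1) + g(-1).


f(-1) = 2
g(-1) = -8
Sum = -6

-6


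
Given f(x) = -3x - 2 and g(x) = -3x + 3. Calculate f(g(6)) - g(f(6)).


f(g(6)) = 43
g(f(6)) = 63
Difference = -20

-20


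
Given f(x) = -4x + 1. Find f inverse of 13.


-3


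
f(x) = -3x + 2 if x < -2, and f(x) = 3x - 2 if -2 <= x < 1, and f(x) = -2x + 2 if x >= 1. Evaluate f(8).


8 satisfies x >= 1
f(8) = -14

-14


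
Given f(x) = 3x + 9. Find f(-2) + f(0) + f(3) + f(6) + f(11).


f(-2) = 3
f(0) = 9
f(3) = 18
f(6) = 27
f(11) = 42
Sum = 99

99


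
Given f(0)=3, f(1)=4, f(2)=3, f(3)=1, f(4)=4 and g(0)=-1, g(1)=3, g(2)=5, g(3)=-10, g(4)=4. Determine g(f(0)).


f(0) = 3
g(3) = -10

-10


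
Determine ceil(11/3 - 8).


-4


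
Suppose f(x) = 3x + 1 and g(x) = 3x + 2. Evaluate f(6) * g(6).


f(6) = 19
g(6) = 20
Product = 380

380


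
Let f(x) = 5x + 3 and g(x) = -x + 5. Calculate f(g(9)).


g(9) = -4
f(-4) = -17

-17


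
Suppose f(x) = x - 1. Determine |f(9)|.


f(9) = 8
|8| = 8

8


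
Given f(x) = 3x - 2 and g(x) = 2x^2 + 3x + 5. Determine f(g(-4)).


g(-4) = 25
f(25) = 73

73


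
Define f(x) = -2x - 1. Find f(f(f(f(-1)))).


-11


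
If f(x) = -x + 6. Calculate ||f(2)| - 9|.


5


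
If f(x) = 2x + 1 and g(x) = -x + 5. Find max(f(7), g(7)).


f(7) = 15
g(7) = -2
max = 15

15


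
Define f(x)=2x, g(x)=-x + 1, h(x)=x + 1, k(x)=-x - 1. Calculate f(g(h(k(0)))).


k(0) = -1
h(-1) = 0
g(0) = 1
f(1) = 2

2


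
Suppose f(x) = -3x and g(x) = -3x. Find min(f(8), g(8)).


f(8) = -24
g(8) = -24
min = -24

-24


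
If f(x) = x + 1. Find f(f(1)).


f(1) = 2
f(2) = 3

3


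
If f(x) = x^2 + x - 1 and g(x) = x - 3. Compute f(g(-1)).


g(-1) = -4
f(-4) = 1*(-4)^2 + 1*(-4) - 1 = 11

11


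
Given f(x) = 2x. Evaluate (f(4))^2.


f(4) = 8
(8)^2 = 64

64


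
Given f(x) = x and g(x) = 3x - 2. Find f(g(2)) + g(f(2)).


f(g(2)) = 4
g(f(2)) = 4
Sum = 8

8


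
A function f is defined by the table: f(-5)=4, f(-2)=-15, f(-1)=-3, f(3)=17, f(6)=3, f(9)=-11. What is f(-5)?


Reading from the table at x = -5

4


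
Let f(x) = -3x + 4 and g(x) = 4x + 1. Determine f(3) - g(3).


f(3) = -5
g(3) = 13
Difference = -18

-18
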